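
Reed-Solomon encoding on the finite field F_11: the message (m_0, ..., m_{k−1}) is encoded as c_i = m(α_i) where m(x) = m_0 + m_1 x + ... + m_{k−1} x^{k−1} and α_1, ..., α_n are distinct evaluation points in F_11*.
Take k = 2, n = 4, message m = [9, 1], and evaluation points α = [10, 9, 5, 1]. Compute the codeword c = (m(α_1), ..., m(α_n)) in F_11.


c = [8, 7, 3, 10]

Message polynomial: m(x) = 9 + 1·x (mod 11).
For each evaluation point α_i, compute m(α_i) mod 11:
  α_1 = 10: Horner steps 1 → 8, so m(10) = 8.
  α_2 = 9: Horner steps 1 → 7, so m(9) = 7.
  α_3 = 5: Horner steps 1 → 3, so m(5) = 3.
  α_4 = 1: Horner steps 1 → 10, so m(1) = 10.
Codeword c = [8, 7, 3, 10] ∈ F_11^4.


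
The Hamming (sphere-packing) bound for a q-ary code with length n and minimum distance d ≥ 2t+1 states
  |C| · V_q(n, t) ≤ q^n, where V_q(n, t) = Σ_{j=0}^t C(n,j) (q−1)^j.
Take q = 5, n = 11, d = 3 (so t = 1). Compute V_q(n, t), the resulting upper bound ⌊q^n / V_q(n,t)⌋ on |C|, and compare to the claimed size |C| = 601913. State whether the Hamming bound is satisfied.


V_q(n, t) = 45, q^n = 48828125, Hamming bound = 1085069, |C| = 601913 ≤ bound (satisfied).

Step 1: Compute V_q(n, t) = Σ_{j=0}^1 C(n, j) (q−1)^j.
  j = 0: C(11,0)·(4)^0 = 1·1 = 1.
  j = 1: C(11,1)·(4)^1 = 11·4 = 44.
  V_q(n, t) = 1 + 44 = 45.
Step 2: q^n = 5^11 = 48828125.
Step 3: Hamming bound ⌊q^n / V_q(n,t)⌋ = ⌊48828125/45⌋ = 1085069.
Step 4: Compare |C| = 601913 to 1085069: satisfied.
The claimed |C| lies below the Hamming bound.


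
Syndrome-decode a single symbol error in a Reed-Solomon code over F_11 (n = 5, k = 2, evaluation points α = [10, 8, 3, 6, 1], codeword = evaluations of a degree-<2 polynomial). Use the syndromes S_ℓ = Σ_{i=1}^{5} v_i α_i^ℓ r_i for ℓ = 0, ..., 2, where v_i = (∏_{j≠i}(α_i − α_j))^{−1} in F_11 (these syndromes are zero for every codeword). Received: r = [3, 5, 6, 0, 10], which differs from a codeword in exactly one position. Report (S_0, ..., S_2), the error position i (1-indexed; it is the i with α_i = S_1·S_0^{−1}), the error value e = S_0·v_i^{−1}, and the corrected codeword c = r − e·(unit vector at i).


S = (3, 2, 5), error at position 2, error magnitude e = 9, c = [3, 7, 6, 0, 10].

Step 1: column multipliers v_i = (∏_{j≠i}(α_i − α_j))^{−1} mod 11.
  i = 1 (α = 10): (10−8)(10−3)(10−6)(10−1) = 2·7·4·9 = 504 ≡ 9, so v_1 = 9^{−1} = 5 (mod 11).
  i = 2 (α = 8): (8−10)(8−3)(8−6)(8−1) = (−2)·5·2·7 = −140 ≡ 3, so v_2 = 3^{−1} = 4 (mod 11).
  i = 3 (α = 3): (3−10)(3−8)(3−6)(3−1) = (−7)·(−5)·(−3)·2 = −210 ≡ 10, so v_3 = 10^{−1} = 10 (mod 11).
  i = 4 (α = 6): (6−10)(6−8)(6−3)(6−1) = (−4)·(−2)·3·5 = 120 ≡ 10, so v_4 = 10^{−1} = 10 (mod 11).
  i = 5 (α = 1): (1−10)(1−8)(1−3)(1−6) = (−9)·(−7)·(−2)·(−5) = 630 ≡ 3, so v_5 = 3^{−1} = 4 (mod 11).
  v = [5, 4, 10, 10, 4].
Step 2: syndromes of r = [3, 5, 6, 0, 10] (all sums mod 11).
  S_0 = Σ v_i r_i = 5·3 + 4·5 + 10·6 + 10·0 + 4·10 = 135 ≡ 3.
  S_1 = Σ v_i α_i r_i = 5·10·3 + 4·8·5 + 10·3·6 + 10·6·0 + 4·1·10 = 530 ≡ 2.
  α_i^2 mod 11 = [1, 9, 9, 3, 1].
  S_2 = Σ v_i α_i^2 r_i = 5·1·3 + 4·9·5 + 10·9·6 + 10·3·0 + 4·1·10 = 775 ≡ 5.
  S = (3, 2, 5) ≠ 0, so r is not a codeword (an error is present).
Step 3: locate the error. For a single error e at position i, S_ℓ = v_i·e·α_i^ℓ, so α_err = S_1/S_0.
  S_0^{−1} = 3^{−1} = 4 (mod 11), so α_err = 2·4 = 8 ≡ 8 = α_2. Error position i = 2.
  Consistency check: S_2/S_1 = 5·6 = 30 ≡ 8 = α_err ✓ (single-error assumption holds).
Step 4: error magnitude e = S_0/v_2 = S_0·∏_{j≠2}(α_2 − α_j) = 3·3 = 9 ≡ 9 (mod 11).
Step 5: correct position 2: c_2 = r_2 − e = 5 − 9 ≡ 7 (mod 11). Hence c = [3, 7, 6, 0, 10].
  Check: interpolating c through the α_i gives m(x) = 1 + 9·x (degree < 2) with m(α_i) = c_i for every i, so c is indeed a codeword.


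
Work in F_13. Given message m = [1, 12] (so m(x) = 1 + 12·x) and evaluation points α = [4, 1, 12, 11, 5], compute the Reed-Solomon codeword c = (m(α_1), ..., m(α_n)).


c = [10, 0, 2, 3, 9]

Message polynomial: m(x) = 1 + 12·x (mod 13).
For each evaluation point α_i, compute m(α_i) mod 13:
  α_1 = 4: Horner steps 12 → 10, so m(4) = 10.
  α_2 = 1: Horner steps 12 → 0, so m(1) = 0.
  α_3 = 12: Horner steps 12 → 2, so m(12) = 2.
  α_4 = 11: Horner steps 12 → 3, so m(11) = 3.
  α_5 = 5: Horner steps 12 → 9, so m(5) = 9.
Codeword c = [10, 0, 2, 3, 9] ∈ F_13^5.


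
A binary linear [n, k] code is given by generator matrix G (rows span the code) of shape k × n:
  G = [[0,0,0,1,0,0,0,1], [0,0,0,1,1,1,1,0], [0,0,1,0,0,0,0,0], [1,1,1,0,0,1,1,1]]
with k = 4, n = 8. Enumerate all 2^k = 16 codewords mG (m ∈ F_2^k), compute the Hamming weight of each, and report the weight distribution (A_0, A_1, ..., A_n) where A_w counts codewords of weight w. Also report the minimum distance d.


Weight distribution: A_0 = 1, A_1 = 1, A_2 = 1, A_3 = 2, A_4 = 3, A_5 = 5, A_6 = 3. Minimum distance d = 1.

Enumerate all 2^4 = 16 messages m ∈ F_2^4.
For each, compute codeword c = mG in F_2^8, then tally its weight.
  m = 0000 → c = 00000000, weight = 0.
  m = 1000 → c = 00010001, weight = 2.
  m = 0100 → c = 00011110, weight = 4.
  m = 1100 → c = 00001111, weight = 4.
  m = 0010 → c = 00100000, weight = 1.
  m = 1010 → c = 00110001, weight = 3.
  m = 0110 → c = 00111110, weight = 5.
  m = 1110 → c = 00101111, weight = 5.
  m = 0001 → c = 11100111, weight = 6.
  m = 1001 → c = 11110110, weight = 6.
  m = 0101 → c = 11111001, weight = 6.
  m = 1101 → c = 11101000, weight = 4.
  m = 0011 → c = 11000111, weight = 5.
  m = 1011 → c = 11010110, weight = 5.
  m = 0111 → c = 11011001, weight = 5.
  m = 1111 → c = 11001000, weight = 3.
Tally weights:
  weight 0: 1 codewords.
  weight 1: 1 codewords.
  weight 2: 1 codewords.
  weight 3: 2 codewords.
  weight 4: 3 codewords.
  weight 5: 5 codewords.
  weight 6: 3 codewords.
Minimum distance d = smallest w > 0 with A_w > 0 = 1.
Sanity: Σ A_w = 16 = 2^4 = 16 ✓.


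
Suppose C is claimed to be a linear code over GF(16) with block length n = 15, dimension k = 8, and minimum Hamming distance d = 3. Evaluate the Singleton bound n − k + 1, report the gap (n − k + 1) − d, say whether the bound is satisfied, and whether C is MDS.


Singleton RHS = n − k + 1 = 8, slack = 5, bound satisfied, not MDS.

Singleton bound: d ≤ n − k + 1.
Here n = 15, k = 8, so n − k + 1 = 8.
Given d = 3, check d ≤ 8: YES.
Slack = (n − k + 1) − d = 5.
The code is NOT MDS (slack = 5 > 0).
Description: the claimed parameters are [15, 8, 3]_16; such a code would be non-MDS.


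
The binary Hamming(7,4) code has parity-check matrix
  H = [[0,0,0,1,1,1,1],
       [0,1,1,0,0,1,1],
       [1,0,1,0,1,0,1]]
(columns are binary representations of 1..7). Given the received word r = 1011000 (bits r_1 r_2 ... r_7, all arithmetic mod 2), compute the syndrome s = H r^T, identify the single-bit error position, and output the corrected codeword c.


s = (1, 1, 0)^T, error position = 6, corrected codeword c = 1011010

Compute s = H r^T mod 2 one row at a time:
  s_1 = 1 + 0 + 0 + 0 = 1 ≡ 1 (mod 2).
  s_2 = 0 + 1 + 0 + 0 = 1 ≡ 1 (mod 2).
  s_3 = 1 + 1 + 0 + 0 = 2 ≡ 0 (mod 2).
s = (1, 1, 0)^T — this equals column 6 of H (binary 110), so error is at position 6.
Correct: flip bit 6 of r = 1011000 to get c = 1011010.


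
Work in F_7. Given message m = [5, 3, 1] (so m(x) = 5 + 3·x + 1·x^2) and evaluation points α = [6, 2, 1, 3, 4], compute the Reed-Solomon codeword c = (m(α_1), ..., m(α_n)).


c = [3, 1, 2, 2, 5]

Message polynomial: m(x) = 5 + 3·x + 1·x^2 (mod 7).
For each evaluation point α_i, compute m(α_i) mod 7:
  α_1 = 6: Horner steps 1 → 2 → 3, so m(6) = 3.
  α_2 = 2: Horner steps 1 → 5 → 1, so m(2) = 1.
  α_3 = 1: Horner steps 1 → 4 → 2, so m(1) = 2.
  α_4 = 3: Horner steps 1 → 6 → 2, so m(3) = 2.
  α_5 = 4: Horner steps 1 → 0 → 5, so m(4) = 5.
Codeword c = [3, 1, 2, 2, 5] ∈ F_7^5.


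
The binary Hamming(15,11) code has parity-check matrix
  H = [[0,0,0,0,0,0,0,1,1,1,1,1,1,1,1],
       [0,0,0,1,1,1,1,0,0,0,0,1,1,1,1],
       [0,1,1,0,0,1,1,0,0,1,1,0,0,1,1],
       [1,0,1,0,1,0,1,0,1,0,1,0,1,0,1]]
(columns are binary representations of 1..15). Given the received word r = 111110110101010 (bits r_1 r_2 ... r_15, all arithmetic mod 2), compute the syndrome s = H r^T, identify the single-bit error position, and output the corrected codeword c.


s = (0, 1, 1, 0)^T, error position = 6, corrected codeword c = 111111110101010

Compute s = H r^T mod 2 one row at a time:
  s_1 = 1 + 0 + 1 + 0 + 1 + 0 + 1 + 0 = 4 ≡ 0 (mod 2).
  s_2 = 1 + 1 + 0 + 1 + 1 + 0 + 1 + 0 = 5 ≡ 1 (mod 2).
  s_3 = 1 + 1 + 0 + 1 + 1 + 0 + 1 + 0 = 5 ≡ 1 (mod 2).
  s_4 = 1 + 1 + 1 + 1 + 0 + 0 + 0 + 0 = 4 ≡ 0 (mod 2).
s = (0, 1, 1, 0)^T — this equals column 6 of H (binary 0110), so error is at position 6.
Correct: flip bit 6 of r = 111110110101010 to get c = 111111110101010.


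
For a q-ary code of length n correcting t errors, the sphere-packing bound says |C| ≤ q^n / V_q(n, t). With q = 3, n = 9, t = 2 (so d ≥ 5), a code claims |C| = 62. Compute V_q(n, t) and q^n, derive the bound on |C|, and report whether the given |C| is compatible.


V_q(n, t) = 163, q^n = 19683, Hamming bound = 120, |C| = 62 ≤ bound (satisfied).

Step 1: Compute V_q(n, t) = Σ_{j=0}^2 C(n, j) (q−1)^j.
  j = 0: C(9,0)·(2)^0 = 1·1 = 1.
  j = 1: C(9,1)·(2)^1 = 9·2 = 18.
  j = 2: C(9,2)·(2)^2 = 36·4 = 144.
  V_q(n, t) = 1 + 18 + 144 = 163.
Step 2: q^n = 3^9 = 19683.
Step 3: Hamming bound ⌊q^n / V_q(n,t)⌋ = ⌊19683/163⌋ = 120.
Step 4: Compare |C| = 62 to 120: satisfied.
The claimed |C| lies below the Hamming bound.


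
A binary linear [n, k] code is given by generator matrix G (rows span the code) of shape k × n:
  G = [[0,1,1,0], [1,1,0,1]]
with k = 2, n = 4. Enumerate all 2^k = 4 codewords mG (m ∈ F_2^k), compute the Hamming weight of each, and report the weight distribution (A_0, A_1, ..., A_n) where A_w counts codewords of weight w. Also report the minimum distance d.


Weight distribution: A_0 = 1, A_2 = 1, A_3 = 2. Minimum distance d = 2.

Enumerate all 2^2 = 4 messages m ∈ F_2^2.
For each, compute codeword c = mG in F_2^4, then tally its weight.
  m = 00 → c = 0000, weight = 0.
  m = 10 → c = 0110, weight = 2.
  m = 01 → c = 1101, weight = 3.
  m = 11 → c = 1011, weight = 3.
Tally weights:
  weight 0: 1 codewords.
  weight 2: 1 codewords.
  weight 3: 2 codewords.
Minimum distance d = smallest w > 0 with A_w > 0 = 2.
Sanity: Σ A_w = 4 = 2^2 = 4 ✓.


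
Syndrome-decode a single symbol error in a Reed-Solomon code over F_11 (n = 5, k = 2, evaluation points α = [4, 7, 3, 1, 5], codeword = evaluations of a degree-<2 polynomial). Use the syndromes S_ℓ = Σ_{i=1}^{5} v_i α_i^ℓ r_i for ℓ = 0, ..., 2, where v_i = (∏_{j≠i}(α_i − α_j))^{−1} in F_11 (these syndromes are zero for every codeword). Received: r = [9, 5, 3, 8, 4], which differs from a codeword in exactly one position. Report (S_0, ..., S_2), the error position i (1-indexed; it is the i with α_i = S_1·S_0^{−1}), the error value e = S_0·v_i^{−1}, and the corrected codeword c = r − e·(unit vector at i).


S = (6, 6, 6), error at position 4, error magnitude e = 6, c = [9, 5, 3, 2, 4].

Step 1: column multipliers v_i = (∏_{j≠i}(α_i − α_j))^{−1} mod 11.
  i = 1 (α = 4): (4−7)(4−3)(4−1)(4−5) = (−3)·1·3·(−1) = 9 ≡ 9, so v_1 = 9^{−1} = 5 (mod 11).
  i = 2 (α = 7): (7−4)(7−3)(7−1)(7−5) = 3·4·6·2 = 144 ≡ 1, so v_2 = 1^{−1} = 1 (mod 11).
  i = 3 (α = 3): (3−4)(3−7)(3−1)(3−5) = (−1)·(−4)·2·(−2) = −16 ≡ 6, so v_3 = 6^{−1} = 2 (mod 11).
  i = 4 (α = 1): (1−4)(1−7)(1−3)(1−5) = (−3)·(−6)·(−2)·(−4) = 144 ≡ 1, so v_4 = 1^{−1} = 1 (mod 11).
  i = 5 (α = 5): (5−4)(5−7)(5−3)(5−1) = 1·(−2)·2·4 = −16 ≡ 6, so v_5 = 6^{−1} = 2 (mod 11).
  v = [5, 1, 2, 1, 2].
Step 2: syndromes of r = [9, 5, 3, 8, 4] (all sums mod 11).
  S_0 = Σ v_i r_i = 5·9 + 1·5 + 2·3 + 1·8 + 2·4 = 72 ≡ 6.
  S_1 = Σ v_i α_i r_i = 5·4·9 + 1·7·5 + 2·3·3 + 1·1·8 + 2·5·4 = 281 ≡ 6.
  α_i^2 mod 11 = [5, 5, 9, 1, 3].
  S_2 = Σ v_i α_i^2 r_i = 5·5·9 + 1·5·5 + 2·9·3 + 1·1·8 + 2·3·4 = 336 ≡ 6.
  S = (6, 6, 6) ≠ 0, so r is not a codeword (an error is present).
Step 3: locate the error. For a single error e at position i, S_ℓ = v_i·e·α_i^ℓ, so α_err = S_1/S_0.
  S_0^{−1} = 6^{−1} = 2 (mod 11), so α_err = 6·2 = 12 ≡ 1 = α_4. Error position i = 4.
  Consistency check: S_2/S_1 = 6·2 = 12 ≡ 1 = α_err ✓ (single-error assumption holds).
Step 4: error magnitude e = S_0/v_4 = S_0·∏_{j≠4}(α_4 − α_j) = 6·1 = 6 ≡ 6 (mod 11).
Step 5: correct position 4: c_4 = r_4 − e = 8 − 6 ≡ 2 (mod 11). Hence c = [9, 5, 3, 2, 4].
  Check: interpolating c through the α_i gives m(x) = 7 + 6·x (degree < 2) with m(α_i) = c_i for every i, so c is indeed a codeword.


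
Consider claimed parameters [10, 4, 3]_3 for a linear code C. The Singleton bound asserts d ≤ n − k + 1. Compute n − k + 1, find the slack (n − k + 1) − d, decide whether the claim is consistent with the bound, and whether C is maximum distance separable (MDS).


Singleton RHS = n − k + 1 = 7, slack = 4, bound satisfied, not MDS.

Singleton bound: d ≤ n − k + 1.
Here n = 10, k = 4, so n − k + 1 = 7.
Given d = 3, check d ≤ 7: YES.
Slack = (n − k + 1) − d = 4.
The code is NOT MDS (slack = 4 > 0).
Description: the claimed parameters are [10, 4, 3]_3; such a code would be non-MDS.


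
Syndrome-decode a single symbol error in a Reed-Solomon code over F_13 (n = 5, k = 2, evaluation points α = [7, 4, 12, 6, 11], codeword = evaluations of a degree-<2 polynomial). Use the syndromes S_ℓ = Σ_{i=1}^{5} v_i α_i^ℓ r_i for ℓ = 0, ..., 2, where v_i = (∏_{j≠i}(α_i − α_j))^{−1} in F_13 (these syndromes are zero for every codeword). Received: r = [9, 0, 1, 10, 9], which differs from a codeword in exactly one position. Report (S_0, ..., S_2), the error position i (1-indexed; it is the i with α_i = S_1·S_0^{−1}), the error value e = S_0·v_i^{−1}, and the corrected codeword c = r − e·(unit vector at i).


S = (9, 11, 12), error at position 1, error magnitude e = 7, c = [2, 0, 1, 10, 9].

Step 1: column multipliers v_i = (∏_{j≠i}(α_i − α_j))^{−1} mod 13.
  i = 1 (α = 7): (7−4)(7−12)(7−6)(7−11) = 3·(−5)·1·(−4) = 60 ≡ 8, so v_1 = 8^{−1} = 5 (mod 13).
  i = 2 (α = 4): (4−7)(4−12)(4−6)(4−11) = (−3)·(−8)·(−2)·(−7) = 336 ≡ 11, so v_2 = 11^{−1} = 6 (mod 13).
  i = 3 (α = 12): (12−7)(12−4)(12−6)(12−11) = 5·8·6·1 = 240 ≡ 6, so v_3 = 6^{−1} = 11 (mod 13).
  i = 4 (α = 6): (6−7)(6−4)(6−12)(6−11) = (−1)·2·(−6)·(−5) = −60 ≡ 5, so v_4 = 5^{−1} = 8 (mod 13).
  i = 5 (α = 11): (11−7)(11−4)(11−12)(11−6) = 4·7·(−1)·5 = −140 ≡ 3, so v_5 = 3^{−1} = 9 (mod 13).
  v = [5, 6, 11, 8, 9].
Step 2: syndromes of r = [9, 0, 1, 10, 9] (all sums mod 13).
  S_0 = Σ v_i r_i = 5·9 + 6·0 + 11·1 + 8·10 + 9·9 = 217 ≡ 9.
  S_1 = Σ v_i α_i r_i = 5·7·9 + 6·4·0 + 11·12·1 + 8·6·10 + 9·11·9 = 1818 ≡ 11.
  α_i^2 mod 13 = [10, 3, 1, 10, 4].
  S_2 = Σ v_i α_i^2 r_i = 5·10·9 + 6·3·0 + 11·1·1 + 8·10·10 + 9·4·9 = 1585 ≡ 12.
  S = (9, 11, 12) ≠ 0, so r is not a codeword (an error is present).
Step 3: locate the error. For a single error e at position i, S_ℓ = v_i·e·α_i^ℓ, so α_err = S_1/S_0.
  S_0^{−1} = 9^{−1} = 3 (mod 13), so α_err = 11·3 = 33 ≡ 7 = α_1. Error position i = 1.
  Consistency check: S_2/S_1 = 12·6 = 72 ≡ 7 = α_err ✓ (single-error assumption holds).
Step 4: error magnitude e = S_0/v_1 = S_0·∏_{j≠1}(α_1 − α_j) = 9·8 = 72 ≡ 7 (mod 13).
Step 5: correct position 1: c_1 = r_1 − e = 9 − 7 ≡ 2 (mod 13). Hence c = [2, 0, 1, 10, 9].
  Check: interpolating c through the α_i gives m(x) = 6 + 5·x (degree < 2) with m(α_i) = c_i for every i, so c is indeed a codeword.


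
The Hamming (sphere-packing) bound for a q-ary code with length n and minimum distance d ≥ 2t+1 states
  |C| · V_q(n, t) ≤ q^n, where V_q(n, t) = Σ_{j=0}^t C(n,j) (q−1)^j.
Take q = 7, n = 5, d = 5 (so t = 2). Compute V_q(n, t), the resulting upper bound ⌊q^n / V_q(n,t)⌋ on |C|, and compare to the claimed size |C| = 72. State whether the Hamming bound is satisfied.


V_q(n, t) = 391, q^n = 16807, Hamming bound = 42, |C| = 72 > bound (violated).

Step 1: Compute V_q(n, t) = Σ_{j=0}^2 C(n, j) (q−1)^j.
  j = 0: C(5,0)·(6)^0 = 1·1 = 1.
  j = 1: C(5,1)·(6)^1 = 5·6 = 30.
  j = 2: C(5,2)·(6)^2 = 10·36 = 360.
  V_q(n, t) = 1 + 30 + 360 = 391.
Step 2: q^n = 7^5 = 16807.
Step 3: Hamming bound ⌊q^n / V_q(n,t)⌋ = ⌊16807/391⌋ = 42.
Step 4: Compare |C| = 72 to 42: violated.
The claimed |C| lies above the Hamming bound, so no 7-ary code of length 5 with d ≥ 5 can have 72 codewords.


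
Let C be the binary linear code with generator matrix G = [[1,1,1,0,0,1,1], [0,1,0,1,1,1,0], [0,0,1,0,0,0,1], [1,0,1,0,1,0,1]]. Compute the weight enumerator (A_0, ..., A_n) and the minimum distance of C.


Weight distribution: A_0 = 1, A_1 = 1, A_2 = 2, A_3 = 4, A_4 = 3, A_5 = 3, A_6 = 2. Minimum distance d = 1.

Enumerate all 2^4 = 16 messages m ∈ F_2^4.
For each, compute codeword c = mG in F_2^7, then tally its weight.
  m = 0000 → c = 0000000, weight = 0.
  m = 1000 → c = 1110011, weight = 5.
  m = 0100 → c = 0101110, weight = 4.
  m = 1100 → c = 1011101, weight = 5.
  m = 0010 → c = 0010001, weight = 2.
  m = 1010 → c = 1100010, weight = 3.
  m = 0110 → c = 0111111, weight = 6.
  m = 1110 → c = 1001100, weight = 3.
  m = 0001 → c = 1010101, weight = 4.
  m = 1001 → c = 0100110, weight = 3.
  m = 0101 → c = 1111011, weight = 6.
  m = 1101 → c = 0001000, weight = 1.
  m = 0011 → c = 1000100, weight = 2.
  m = 1011 → c = 0110111, weight = 5.
  m = 0111 → c = 1101010, weight = 4.
  m = 1111 → c = 0011001, weight = 3.
Tally weights:
  weight 0: 1 codewords.
  weight 1: 1 codewords.
  weight 2: 2 codewords.
  weight 3: 4 codewords.
  weight 4: 3 codewords.
  weight 5: 3 codewords.
  weight 6: 2 codewords.
Minimum distance d = smallest w > 0 with A_w > 0 = 1.
Sanity: Σ A_w = 16 = 2^4 = 16 ✓.


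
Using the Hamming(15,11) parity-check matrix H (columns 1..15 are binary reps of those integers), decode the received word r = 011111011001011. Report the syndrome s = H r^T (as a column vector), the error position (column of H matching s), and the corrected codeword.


s = (1, 0, 1, 0)^T, error position = 10, corrected codeword c = 011111011101011

Compute s = H r^T mod 2 one row at a time:
  s_1 = 1 + 1 + 0 + 0 + 1 + 0 + 1 + 1 = 5 ≡ 1 (mod 2).
  s_2 = 1 + 1 + 1 + 0 + 1 + 0 + 1 + 1 = 6 ≡ 0 (mod 2).
  s_3 = 1 + 1 + 1 + 0 + 0 + 0 + 1 + 1 = 5 ≡ 1 (mod 2).
  s_4 = 0 + 1 + 1 + 0 + 1 + 0 + 0 + 1 = 4 ≡ 0 (mod 2).
s = (1, 0, 1, 0)^T — this equals column 10 of H (binary 1010), so error is at position 10.
Correct: flip bit 10 of r = 011111011001011 to get c = 011111011101011.


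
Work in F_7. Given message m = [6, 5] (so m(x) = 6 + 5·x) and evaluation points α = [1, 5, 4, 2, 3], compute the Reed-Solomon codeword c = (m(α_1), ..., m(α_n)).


c = [4, 3, 5, 2, 0]

Message polynomial: m(x) = 6 + 5·x (mod 7).
For each evaluation point α_i, compute m(α_i) mod 7:
  α_1 = 1: Horner steps 5 → 4, so m(1) = 4.
  α_2 = 5: Horner steps 5 → 3, so m(5) = 3.
  α_3 = 4: Horner steps 5 → 5, so m(4) = 5.
  α_4 = 2: Horner steps 5 → 2, so m(2) = 2.
  α_5 = 3: Horner steps 5 → 0, so m(3) = 0.
Codeword c = [4, 3, 5, 2, 0] ∈ F_7^5.


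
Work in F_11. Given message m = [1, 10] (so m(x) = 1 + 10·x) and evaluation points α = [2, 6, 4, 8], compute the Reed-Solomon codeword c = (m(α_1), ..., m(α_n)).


c = [10, 6, 8, 4]

Message polynomial: m(x) = 1 + 10·x (mod 11).
For each evaluation point α_i, compute m(α_i) mod 11:
  α_1 = 2: Horner steps 10 → 10, so m(2) = 10.
  α_2 = 6: Horner steps 10 → 6, so m(6) = 6.
  α_3 = 4: Horner steps 10 → 8, so m(4) = 8.
  α_4 = 8: Horner steps 10 → 4, so m(8) = 4.
Codeword c = [10, 6, 8, 4] ∈ F_11^4.


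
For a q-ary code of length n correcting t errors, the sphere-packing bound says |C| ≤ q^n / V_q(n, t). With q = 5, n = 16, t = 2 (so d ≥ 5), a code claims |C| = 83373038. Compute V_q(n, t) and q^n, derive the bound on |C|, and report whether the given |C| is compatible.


V_q(n, t) = 1985, q^n = 152587890625, Hamming bound = 76870473, |C| = 83373038 > bound (violated).

Step 1: Compute V_q(n, t) = Σ_{j=0}^2 C(n, j) (q−1)^j.
  j = 0: C(16,0)·(4)^0 = 1·1 = 1.
  j = 1: C(16,1)·(4)^1 = 16·4 = 64.
  j = 2: C(16,2)·(4)^2 = 120·16 = 1920.
  V_q(n, t) = 1 + 64 + 1920 = 1985.
Step 2: q^n = 5^16 = 152587890625.
Step 3: Hamming bound ⌊q^n / V_q(n,t)⌋ = ⌊152587890625/1985⌋ = 76870473.
Step 4: Compare |C| = 83373038 to 76870473: violated.
The claimed |C| lies above the Hamming bound, so no 5-ary code of length 16 with d ≥ 5 can have 83373038 codewords.


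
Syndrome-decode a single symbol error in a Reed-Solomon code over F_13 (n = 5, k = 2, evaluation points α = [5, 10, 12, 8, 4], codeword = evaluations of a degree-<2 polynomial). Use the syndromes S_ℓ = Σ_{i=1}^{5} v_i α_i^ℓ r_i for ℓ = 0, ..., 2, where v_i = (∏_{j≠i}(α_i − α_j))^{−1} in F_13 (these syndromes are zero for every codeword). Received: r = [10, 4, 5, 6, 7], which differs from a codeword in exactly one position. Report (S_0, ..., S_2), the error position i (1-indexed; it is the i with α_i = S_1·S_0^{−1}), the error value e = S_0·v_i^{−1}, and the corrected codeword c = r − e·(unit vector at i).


S = (7, 5, 11), error at position 2, error magnitude e = 5, c = [10, 12, 5, 6, 7].

Step 1: column multipliers v_i = (∏_{j≠i}(α_i − α_j))^{−1} mod 13.
  i = 1 (α = 5): (5−10)(5−12)(5−8)(5−4) = (−5)·(−7)·(−3)·1 = −105 ≡ 12, so v_1 = 12^{−1} = 12 (mod 13).
  i = 2 (α = 10): (10−5)(10−12)(10−8)(10−4) = 5·(−2)·2·6 = −120 ≡ 10, so v_2 = 10^{−1} = 4 (mod 13).
  i = 3 (α = 12): (12−5)(12−10)(12−8)(12−4) = 7·2·4·8 = 448 ≡ 6, so v_3 = 6^{−1} = 11 (mod 13).
  i = 4 (α = 8): (8−5)(8−10)(8−12)(8−4) = 3·(−2)·(−4)·4 = 96 ≡ 5, so v_4 = 5^{−1} = 8 (mod 13).
  i = 5 (α = 4): (4−5)(4−10)(4−12)(4−8) = (−1)·(−6)·(−8)·(−4) = 192 ≡ 10, so v_5 = 10^{−1} = 4 (mod 13).
  v = [12, 4, 11, 8, 4].
Step 2: syndromes of r = [10, 4, 5, 6, 7] (all sums mod 13).
  S_0 = Σ v_i r_i = 12·10 + 4·4 + 11·5 + 8·6 + 4·7 = 267 ≡ 7.
  S_1 = Σ v_i α_i r_i = 12·5·10 + 4·10·4 + 11·12·5 + 8·8·6 + 4·4·7 = 1916 ≡ 5.
  α_i^2 mod 13 = [12, 9, 1, 12, 3].
  S_2 = Σ v_i α_i^2 r_i = 12·12·10 + 4·9·4 + 11·1·5 + 8·12·6 + 4·3·7 = 2299 ≡ 11.
  S = (7, 5, 11) ≠ 0, so r is not a codeword (an error is present).
Step 3: locate the error. For a single error e at position i, S_ℓ = v_i·e·α_i^ℓ, so α_err = S_1/S_0.
  S_0^{−1} = 7^{−1} = 2 (mod 13), so α_err = 5·2 = 10 ≡ 10 = α_2. Error position i = 2.
  Consistency check: S_2/S_1 = 11·8 = 88 ≡ 10 = α_err ✓ (single-error assumption holds).
Step 4: error magnitude e = S_0/v_2 = S_0·∏_{j≠2}(α_2 − α_j) = 7·10 = 70 ≡ 5 (mod 13).
Step 5: correct position 2: c_2 = r_2 − e = 4 − 5 ≡ 12 (mod 13). Hence c = [10, 12, 5, 6, 7].
  Check: interpolating c through the α_i gives m(x) = 8 + 3·x (degree < 2) with m(α_i) = c_i for every i, so c is indeed a codeword.


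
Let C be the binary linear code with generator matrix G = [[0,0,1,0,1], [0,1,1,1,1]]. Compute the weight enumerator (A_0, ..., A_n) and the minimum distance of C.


Weight distribution: A_0 = 1, A_2 = 2, A_4 = 1. Minimum distance d = 2.

Enumerate all 2^2 = 4 messages m ∈ F_2^2.
For each, compute codeword c = mG in F_2^5, then tally its weight.
  m = 00 → c = 00000, weight = 0.
  m = 10 → c = 00101, weight = 2.
  m = 01 → c = 01111, weight = 4.
  m = 11 → c = 01010, weight = 2.
Tally weights:
  weight 0: 1 codewords.
  weight 2: 2 codewords.
  weight 4: 1 codewords.
Minimum distance d = smallest w > 0 with A_w > 0 = 2.
Sanity: Σ A_w = 4 = 2^2 = 4 ✓.


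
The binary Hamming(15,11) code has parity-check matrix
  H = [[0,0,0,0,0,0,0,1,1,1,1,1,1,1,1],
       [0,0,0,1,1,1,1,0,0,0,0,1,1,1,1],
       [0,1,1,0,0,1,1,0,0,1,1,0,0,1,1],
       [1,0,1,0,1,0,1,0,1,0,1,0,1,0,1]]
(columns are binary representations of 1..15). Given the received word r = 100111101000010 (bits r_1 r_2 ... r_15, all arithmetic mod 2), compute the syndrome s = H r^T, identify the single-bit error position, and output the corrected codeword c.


s = (0, 1, 1, 0)^T, error position = 6, corrected codeword c = 100110101000010

Compute s = H r^T mod 2 one row at a time:
  s_1 = 0 + 1 + 0 + 0 + 0 + 0 + 1 + 0 = 2 ≡ 0 (mod 2).
  s_2 = 1 + 1 + 1 + 1 + 0 + 0 + 1 + 0 = 5 ≡ 1 (mod 2).
  s_3 = 0 + 0 + 1 + 1 + 0 + 0 + 1 + 0 = 3 ≡ 1 (mod 2).
  s_4 = 1 + 0 + 1 + 1 + 1 + 0 + 0 + 0 = 4 ≡ 0 (mod 2).
s = (0, 1, 1, 0)^T — this equals column 6 of H (binary 0110), so error is at position 6.
Correct: flip bit 6 of r = 100111101000010 to get c = 100110101000010.


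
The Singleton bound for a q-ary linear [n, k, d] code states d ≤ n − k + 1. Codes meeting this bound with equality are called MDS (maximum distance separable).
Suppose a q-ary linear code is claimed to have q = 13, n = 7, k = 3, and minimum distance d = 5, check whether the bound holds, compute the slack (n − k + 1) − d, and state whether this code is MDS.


Singleton RHS = n − k + 1 = 5, slack = 0, bound satisfied, MDS.

Singleton bound: d ≤ n − k + 1.
Here n = 7, k = 3, so n − k + 1 = 5.
Given d = 5, check d ≤ 5: YES.
Slack = (n − k + 1) − d = 0.
The code is MDS (slack = 0).
Description: the claimed parameters are [7, 3, 5]_13; such a code would be MDS (meets Singleton bound).


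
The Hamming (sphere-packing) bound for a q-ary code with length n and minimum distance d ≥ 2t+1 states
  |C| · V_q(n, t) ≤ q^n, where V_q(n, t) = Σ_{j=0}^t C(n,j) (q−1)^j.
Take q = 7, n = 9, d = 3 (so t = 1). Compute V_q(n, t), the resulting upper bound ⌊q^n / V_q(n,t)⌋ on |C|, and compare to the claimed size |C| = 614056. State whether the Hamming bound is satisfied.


V_q(n, t) = 55, q^n = 40353607, Hamming bound = 733701, |C| = 614056 ≤ bound (satisfied).

Step 1: Compute V_q(n, t) = Σ_{j=0}^1 C(n, j) (q−1)^j.
  j = 0: C(9,0)·(6)^0 = 1·1 = 1.
  j = 1: C(9,1)·(6)^1 = 9·6 = 54.
  V_q(n, t) = 1 + 54 = 55.
Step 2: q^n = 7^9 = 40353607.
Step 3: Hamming bound ⌊q^n / V_q(n,t)⌋ = ⌊40353607/55⌋ = 733701.
Step 4: Compare |C| = 614056 to 733701: satisfied.
The claimed |C| lies below the Hamming bound.


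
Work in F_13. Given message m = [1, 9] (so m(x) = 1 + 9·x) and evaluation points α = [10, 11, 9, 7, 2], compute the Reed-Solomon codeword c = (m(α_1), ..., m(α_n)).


c = [0, 9, 4, 12, 6]

Message polynomial: m(x) = 1 + 9·x (mod 13).
For each evaluation point α_i, compute m(α_i) mod 13:
  α_1 = 10: Horner steps 9 → 0, so m(10) = 0.
  α_2 = 11: Horner steps 9 → 9, so m(11) = 9.
  α_3 = 9: Horner steps 9 → 4, so m(9) = 4.
  α_4 = 7: Horner steps 9 → 12, so m(7) = 12.
  α_5 = 2: Horner steps 9 → 6, so m(2) = 6.
Codeword c = [0, 9, 4, 12, 6] ∈ F_13^5.


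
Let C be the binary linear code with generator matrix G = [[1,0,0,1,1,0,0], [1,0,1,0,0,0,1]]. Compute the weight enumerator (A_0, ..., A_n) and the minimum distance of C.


Weight distribution: A_0 = 1, A_3 = 2, A_4 = 1. Minimum distance d = 3.

Enumerate all 2^2 = 4 messages m ∈ F_2^2.
For each, compute codeword c = mG in F_2^7, then tally its weight.
  m = 00 → c = 0000000, weight = 0.
  m = 10 → c = 1001100, weight = 3.
  m = 01 → c = 1010001, weight = 3.
  m = 11 → c = 0011101, weight = 4.
Tally weights:
  weight 0: 1 codewords.
  weight 3: 2 codewords.
  weight 4: 1 codewords.
Minimum distance d = smallest w > 0 with A_w > 0 = 3.
Sanity: Σ A_w = 4 = 2^2 = 4 ✓.


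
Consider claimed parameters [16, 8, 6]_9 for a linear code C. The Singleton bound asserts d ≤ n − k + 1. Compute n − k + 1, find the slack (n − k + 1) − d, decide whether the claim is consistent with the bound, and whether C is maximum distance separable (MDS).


Singleton RHS = n − k + 1 = 9, slack = 3, bound satisfied, not MDS.

Singleton bound: d ≤ n − k + 1.
Here n = 16, k = 8, so n − k + 1 = 9.
Given d = 6, check d ≤ 9: YES.
Slack = (n − k + 1) − d = 3.
The code is NOT MDS (slack = 3 > 0).
Description: the claimed parameters are [16, 8, 6]_9; such a code would be non-MDS.


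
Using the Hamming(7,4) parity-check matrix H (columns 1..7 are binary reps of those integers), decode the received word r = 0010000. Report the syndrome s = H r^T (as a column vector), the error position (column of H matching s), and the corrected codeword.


s = (0, 1, 1)^T, error position = 3, corrected codeword c = 0000000

Compute s = H r^T mod 2 one row at a time:
  s_1 = 0 + 0 + 0 + 0 = 0 ≡ 0 (mod 2).
  s_2 = 0 + 1 + 0 + 0 = 1 ≡ 1 (mod 2).
  s_3 = 0 + 1 + 0 + 0 = 1 ≡ 1 (mod 2).
s = (0, 1, 1)^T — this equals column 3 of H (binary 011), so error is at position 3.
Correct: flip bit 3 of r = 0010000 to get c = 0000000.


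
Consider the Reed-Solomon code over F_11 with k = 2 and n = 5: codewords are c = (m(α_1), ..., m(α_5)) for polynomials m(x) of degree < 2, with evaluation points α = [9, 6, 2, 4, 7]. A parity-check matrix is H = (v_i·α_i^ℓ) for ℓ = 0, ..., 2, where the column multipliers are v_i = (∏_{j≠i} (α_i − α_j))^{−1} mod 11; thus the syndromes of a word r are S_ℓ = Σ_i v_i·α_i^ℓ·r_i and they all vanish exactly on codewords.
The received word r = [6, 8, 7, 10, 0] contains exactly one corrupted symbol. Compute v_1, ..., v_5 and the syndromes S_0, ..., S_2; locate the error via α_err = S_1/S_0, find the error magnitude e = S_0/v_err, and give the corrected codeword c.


S = (5, 9, 3), error at position 4, error magnitude e = 8, c = [6, 8, 7, 2, 0].

Step 1: column multipliers v_i = (∏_{j≠i}(α_i − α_j))^{−1} mod 11.
  i = 1 (α = 9): (9−6)(9−2)(9−4)(9−7) = 3·7·5·2 = 210 ≡ 1, so v_1 = 1^{−1} = 1 (mod 11).
  i = 2 (α = 6): (6−9)(6−2)(6−4)(6−7) = (−3)·4·2·(−1) = 24 ≡ 2, so v_2 = 2^{−1} = 6 (mod 11).
  i = 3 (α = 2): (2−9)(2−6)(2−4)(2−7) = (−7)·(−4)·(−2)·(−5) = 280 ≡ 5, so v_3 = 5^{−1} = 9 (mod 11).
  i = 4 (α = 4): (4−9)(4−6)(4−2)(4−7) = (−5)·(−2)·2·(−3) = −60 ≡ 6, so v_4 = 6^{−1} = 2 (mod 11).
  i = 5 (α = 7): (7−9)(7−6)(7−2)(7−4) = (−2)·1·5·3 = −30 ≡ 3, so v_5 = 3^{−1} = 4 (mod 11).
  v = [1, 6, 9, 2, 4].
Step 2: syndromes of r = [6, 8, 7, 10, 0] (all sums mod 11).
  S_0 = Σ v_i r_i = 1·6 + 6·8 + 9·7 + 2·10 + 4·0 = 137 ≡ 5.
  S_1 = Σ v_i α_i r_i = 1·9·6 + 6·6·8 + 9·2·7 + 2·4·10 + 4·7·0 = 548 ≡ 9.
  α_i^2 mod 11 = [4, 3, 4, 5, 5].
  S_2 = Σ v_i α_i^2 r_i = 1·4·6 + 6·3·8 + 9·4·7 + 2·5·10 + 4·5·0 = 520 ≡ 3.
  S = (5, 9, 3) ≠ 0, so r is not a codeword (an error is present).
Step 3: locate the error. For a single error e at position i, S_ℓ = v_i·e·α_i^ℓ, so α_err = S_1/S_0.
  S_0^{−1} = 5^{−1} = 9 (mod 11), so α_err = 9·9 = 81 ≡ 4 = α_4. Error position i = 4.
  Consistency check: S_2/S_1 = 3·5 = 15 ≡ 4 = α_err ✓ (single-error assumption holds).
Step 4: error magnitude e = S_0/v_4 = S_0·∏_{j≠4}(α_4 − α_j) = 5·6 = 30 ≡ 8 (mod 11).
Step 5: correct position 4: c_4 = r_4 − e = 10 − 8 ≡ 2 (mod 11). Hence c = [6, 8, 7, 2, 0].
  Check: interpolating c through the α_i gives m(x) = 1 + 3·x (degree < 2) with m(α_i) = c_i for every i, so c is indeed a codeword.


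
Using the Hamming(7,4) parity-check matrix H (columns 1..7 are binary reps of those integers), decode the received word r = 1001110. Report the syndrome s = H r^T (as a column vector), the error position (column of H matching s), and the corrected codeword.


s = (1, 1, 0)^T, error position = 6, corrected codeword c = 1001100

Compute s = H r^T mod 2 one row at a time:
  s_1 = 1 + 1 + 1 + 0 = 3 ≡ 1 (mod 2).
  s_2 = 0 + 0 + 1 + 0 = 1 ≡ 1 (mod 2).
  s_3 = 1 + 0 + 1 + 0 = 2 ≡ 0 (mod 2).
s = (1, 1, 0)^T — this equals column 6 of H (binary 110), so error is at position 6.
Correct: flip bit 6 of r = 1001110 to get c = 1001100.


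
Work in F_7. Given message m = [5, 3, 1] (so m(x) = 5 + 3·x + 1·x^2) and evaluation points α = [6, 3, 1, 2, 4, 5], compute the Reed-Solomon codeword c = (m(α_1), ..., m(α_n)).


c = [3, 2, 2, 1, 5, 3]

Message polynomial: m(x) = 5 + 3·x + 1·x^2 (mod 7).
For each evaluation point α_i, compute m(α_i) mod 7:
  α_1 = 6: Horner steps 1 → 2 → 3, so m(6) = 3.
  α_2 = 3: Horner steps 1 → 6 → 2, so m(3) = 2.
  α_3 = 1: Horner steps 1 → 4 → 2, so m(1) = 2.
  α_4 = 2: Horner steps 1 → 5 → 1, so m(2) = 1.
  α_5 = 4: Horner steps 1 → 0 → 5, so m(4) = 5.
  α_6 = 5: Horner steps 1 → 1 → 3, so m(5) = 3.
Codeword c = [3, 2, 2, 1, 5, 3] ∈ F_7^6.


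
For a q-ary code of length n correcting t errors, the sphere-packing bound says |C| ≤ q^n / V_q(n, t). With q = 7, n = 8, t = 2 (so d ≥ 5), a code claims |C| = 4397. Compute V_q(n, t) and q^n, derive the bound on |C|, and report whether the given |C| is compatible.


V_q(n, t) = 1057, q^n = 5764801, Hamming bound = 5453, |C| = 4397 ≤ bound (satisfied).

Step 1: Compute V_q(n, t) = Σ_{j=0}^2 C(n, j) (q−1)^j.
  j = 0: C(8,0)·(6)^0 = 1·1 = 1.
  j = 1: C(8,1)·(6)^1 = 8·6 = 48.
  j = 2: C(8,2)·(6)^2 = 28·36 = 1008.
  V_q(n, t) = 1 + 48 + 1008 = 1057.
Step 2: q^n = 7^8 = 5764801.
Step 3: Hamming bound ⌊q^n / V_q(n,t)⌋ = ⌊5764801/1057⌋ = 5453.
Step 4: Compare |C| = 4397 to 5453: satisfied.
The claimed |C| lies below the Hamming bound.


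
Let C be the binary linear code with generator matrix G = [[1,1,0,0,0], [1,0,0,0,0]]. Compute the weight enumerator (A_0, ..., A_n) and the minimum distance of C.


Weight distribution: A_0 = 1, A_1 = 2, A_2 = 1. Minimum distance d = 1.

Enumerate all 2^2 = 4 messages m ∈ F_2^2.
For each, compute codeword c = mG in F_2^5, then tally its weight.
  m = 00 → c = 00000, weight = 0.
  m = 10 → c = 11000, weight = 2.
  m = 01 → c = 10000, weight = 1.
  m = 11 → c = 01000, weight = 1.
Tally weights:
  weight 0: 1 codewords.
  weight 1: 2 codewords.
  weight 2: 1 codewords.
Minimum distance d = smallest w > 0 with A_w > 0 = 1.
Sanity: Σ A_w = 4 = 2^2 = 4 ✓.


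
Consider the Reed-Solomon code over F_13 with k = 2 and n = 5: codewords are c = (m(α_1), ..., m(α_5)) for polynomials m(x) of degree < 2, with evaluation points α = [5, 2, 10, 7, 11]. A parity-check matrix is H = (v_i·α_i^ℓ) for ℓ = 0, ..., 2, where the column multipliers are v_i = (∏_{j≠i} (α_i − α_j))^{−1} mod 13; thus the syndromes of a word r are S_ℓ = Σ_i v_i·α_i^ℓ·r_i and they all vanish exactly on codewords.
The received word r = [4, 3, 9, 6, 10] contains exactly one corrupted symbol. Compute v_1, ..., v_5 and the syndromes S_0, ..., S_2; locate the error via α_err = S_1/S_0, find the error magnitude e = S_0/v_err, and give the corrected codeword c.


S = (2, 4, 8), error at position 2, error magnitude e = 2, c = [4, 1, 9, 6, 10].

Step 1: column multipliers v_i = (∏_{j≠i}(α_i − α_j))^{−1} mod 13.
  i = 1 (α = 5): (5−2)(5−10)(5−7)(5−11) = 3·(−5)·(−2)·(−6) = −180 ≡ 2, so v_1 = 2^{−1} = 7 (mod 13).
  i = 2 (α = 2): (2−5)(2−10)(2−7)(2−11) = (−3)·(−8)·(−5)·(−9) = 1080 ≡ 1, so v_2 = 1^{−1} = 1 (mod 13).
  i = 3 (α = 10): (10−5)(10−2)(10−7)(10−11) = 5·8·3·(−1) = −120 ≡ 10, so v_3 = 10^{−1} = 4 (mod 13).
  i = 4 (α = 7): (7−5)(7−2)(7−10)(7−11) = 2·5·(−3)·(−4) = 120 ≡ 3, so v_4 = 3^{−1} = 9 (mod 13).
  i = 5 (α = 11): (11−5)(11−2)(11−10)(11−7) = 6·9·1·4 = 216 ≡ 8, so v_5 = 8^{−1} = 5 (mod 13).
  v = [7, 1, 4, 9, 5].
Step 2: syndromes of r = [4, 3, 9, 6, 10] (all sums mod 13).
  S_0 = Σ v_i r_i = 7·4 + 1·3 + 4·9 + 9·6 + 5·10 = 171 ≡ 2.
  S_1 = Σ v_i α_i r_i = 7·5·4 + 1·2·3 + 4·10·9 + 9·7·6 + 5·11·10 = 1434 ≡ 4.
  α_i^2 mod 13 = [12, 4, 9, 10, 4].
  S_2 = Σ v_i α_i^2 r_i = 7·12·4 + 1·4·3 + 4·9·9 + 9·10·6 + 5·4·10 = 1412 ≡ 8.
  S = (2, 4, 8) ≠ 0, so r is not a codeword (an error is present).
Step 3: locate the error. For a single error e at position i, S_ℓ = v_i·e·α_i^ℓ, so α_err = S_1/S_0.
  S_0^{−1} = 2^{−1} = 7 (mod 13), so α_err = 4·7 = 28 ≡ 2 = α_2. Error position i = 2.
  Consistency check: S_2/S_1 = 8·10 = 80 ≡ 2 = α_err ✓ (single-error assumption holds).
Step 4: error magnitude e = S_0/v_2 = S_0·∏_{j≠2}(α_2 − α_j) = 2·1 = 2 ≡ 2 (mod 13).
Step 5: correct position 2: c_2 = r_2 − e = 3 − 2 ≡ 1 (mod 13). Hence c = [4, 1, 9, 6, 10].
  Check: interpolating c through the α_i gives m(x) = 12 + 1·x (degree < 2) with m(α_i) = c_i for every i, so c is indeed a codeword.


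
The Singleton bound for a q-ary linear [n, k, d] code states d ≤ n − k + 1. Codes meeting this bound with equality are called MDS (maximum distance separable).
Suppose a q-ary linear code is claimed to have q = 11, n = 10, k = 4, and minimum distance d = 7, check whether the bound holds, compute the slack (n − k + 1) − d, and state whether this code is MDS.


Singleton RHS = n − k + 1 = 7, slack = 0, bound satisfied, MDS.

Singleton bound: d ≤ n − k + 1.
Here n = 10, k = 4, so n − k + 1 = 7.
Given d = 7, check d ≤ 7: YES.
Slack = (n − k + 1) − d = 0.
The code is MDS (slack = 0).
Description: the claimed parameters are [10, 4, 7]_11; such a code would be MDS (meets Singleton bound).


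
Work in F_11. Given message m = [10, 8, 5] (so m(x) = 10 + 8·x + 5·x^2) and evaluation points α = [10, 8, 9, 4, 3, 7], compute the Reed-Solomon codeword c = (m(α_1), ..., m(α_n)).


c = [7, 9, 3, 1, 2, 3]

Message polynomial: m(x) = 10 + 8·x + 5·x^2 (mod 11).
For each evaluation point α_i, compute m(α_i) mod 11:
  α_1 = 10: Horner steps 5 → 3 → 7, so m(10) = 7.
  α_2 = 8: Horner steps 5 → 4 → 9, so m(8) = 9.
  α_3 = 9: Horner steps 5 → 9 → 3, so m(9) = 3.
  α_4 = 4: Horner steps 5 → 6 → 1, so m(4) = 1.
  α_5 = 3: Horner steps 5 → 1 → 2, so m(3) = 2.
  α_6 = 7: Horner steps 5 → 10 → 3, so m(7) = 3.
Codeword c = [7, 9, 3, 1, 2, 3] ∈ F_11^6.


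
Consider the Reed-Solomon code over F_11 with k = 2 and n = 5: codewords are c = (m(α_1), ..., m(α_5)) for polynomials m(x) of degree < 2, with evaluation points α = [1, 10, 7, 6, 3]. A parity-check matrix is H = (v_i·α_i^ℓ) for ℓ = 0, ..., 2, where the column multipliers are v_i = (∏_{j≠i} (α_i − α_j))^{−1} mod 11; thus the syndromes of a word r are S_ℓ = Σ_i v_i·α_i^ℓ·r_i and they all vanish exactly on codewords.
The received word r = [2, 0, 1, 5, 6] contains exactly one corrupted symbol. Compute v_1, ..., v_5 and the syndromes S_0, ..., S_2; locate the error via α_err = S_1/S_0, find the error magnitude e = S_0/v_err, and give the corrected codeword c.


S = (10, 10, 10), error at position 1, error magnitude e = 10, c = [3, 0, 1, 5, 6].

Step 1: column multipliers v_i = (∏_{j≠i}(α_i − α_j))^{−1} mod 11.
  i = 1 (α = 1): (1−10)(1−7)(1−6)(1−3) = (−9)·(−6)·(−5)·(−2) = 540 ≡ 1, so v_1 = 1^{−1} = 1 (mod 11).
  i = 2 (α = 10): (10−1)(10−7)(10−6)(10−3) = 9·3·4·7 = 756 ≡ 8, so v_2 = 8^{−1} = 7 (mod 11).
  i = 3 (α = 7): (7−1)(7−10)(7−6)(7−3) = 6·(−3)·1·4 = −72 ≡ 5, so v_3 = 5^{−1} = 9 (mod 11).
  i = 4 (α = 6): (6−1)(6−10)(6−7)(6−3) = 5·(−4)·(−1)·3 = 60 ≡ 5, so v_4 = 5^{−1} = 9 (mod 11).
  i = 5 (α = 3): (3−1)(3−10)(3−7)(3−6) = 2·(−7)·(−4)·(−3) = −168 ≡ 8, so v_5 = 8^{−1} = 7 (mod 11).
  v = [1, 7, 9, 9, 7].
Step 2: syndromes of r = [2, 0, 1, 5, 6] (all sums mod 11).
  S_0 = Σ v_i r_i = 1·2 + 7·0 + 9·1 + 9·5 + 7·6 = 98 ≡ 10.
  S_1 = Σ v_i α_i r_i = 1·1·2 + 7·10·0 + 9·7·1 + 9·6·5 + 7·3·6 = 461 ≡ 10.
  α_i^2 mod 11 = [1, 1, 5, 3, 9].
  S_2 = Σ v_i α_i^2 r_i = 1·1·2 + 7·1·0 + 9·5·1 + 9·3·5 + 7·9·6 = 560 ≡ 10.
  S = (10, 10, 10) ≠ 0, so r is not a codeword (an error is present).
Step 3: locate the error. For a single error e at position i, S_ℓ = v_i·e·α_i^ℓ, so α_err = S_1/S_0.
  S_0^{−1} = 10^{−1} = 10 (mod 11), so α_err = 10·10 = 100 ≡ 1 = α_1. Error position i = 1.
  Consistency check: S_2/S_1 = 10·10 = 100 ≡ 1 = α_err ✓ (single-error assumption holds).
Step 4: error magnitude e = S_0/v_1 = S_0·∏_{j≠1}(α_1 − α_j) = 10·1 = 10 ≡ 10 (mod 11).
Step 5: correct position 1: c_1 = r_1 − e = 2 − 10 ≡ 3 (mod 11). Hence c = [3, 0, 1, 5, 6].
  Check: interpolating c through the α_i gives m(x) = 7 + 7·x (degree < 2) with m(α_i) = c_i for every i, so c is indeed a codeword.
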